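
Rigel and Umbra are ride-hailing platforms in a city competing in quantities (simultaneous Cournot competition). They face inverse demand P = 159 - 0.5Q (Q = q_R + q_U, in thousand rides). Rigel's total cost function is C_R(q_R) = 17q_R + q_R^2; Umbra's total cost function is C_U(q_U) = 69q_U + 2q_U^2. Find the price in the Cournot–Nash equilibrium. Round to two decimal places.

Rigel's profit: π_R = (159 - 0.5Q)q_R - (17q_R + q_R²). Setting ∂π_R/∂q_R = 0: 142 - 3q_R - (1/2)(q_U) = 0.
Umbra's profit: π_U = (159 - 0.5Q)q_U - (69q_U + 2q_U²). Setting ∂π_U/∂q_U = 0: 90 - 5q_U - (1/2)(q_R) = 0.
So q_R = (142 - (1/2)q_U)/3 and q_U = (90 - (1/2)q_R)/5.
Solving the pair: q_R = 45.0847, q_U = 796/59.
Total output Q = 58.5763, so price P = 159 - (1/2)·58.5763 = 129.7119.

129.71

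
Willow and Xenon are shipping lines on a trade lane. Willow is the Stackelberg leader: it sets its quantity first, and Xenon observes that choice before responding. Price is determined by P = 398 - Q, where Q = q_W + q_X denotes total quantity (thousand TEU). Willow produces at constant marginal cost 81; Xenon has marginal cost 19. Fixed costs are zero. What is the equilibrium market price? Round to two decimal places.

144.75

The follower Xenon best-responds to any q_W: π_X = (398 - Q)q_X - 19q_X.
∂π_X/∂q_X = 379 - q_W - 2q_X = 0 gives the reaction function q_X = (379 - q_W)/2.
Willow substitutes q_X(q_W) into its own profit: π_W = q_W(398 - q_W - (379 - q_W)/2) - 81q_W = (417/2 - (1/2)q_W)q_W - 81q_W.
Leader FOC: 255/2 - q_W = 0, so q_W = 255/2.
Then q_X = (379 - 255/2)/2 = 503/4.
Total output Q = 1013/4, so price P = 398 - 1013/4 = 579/4.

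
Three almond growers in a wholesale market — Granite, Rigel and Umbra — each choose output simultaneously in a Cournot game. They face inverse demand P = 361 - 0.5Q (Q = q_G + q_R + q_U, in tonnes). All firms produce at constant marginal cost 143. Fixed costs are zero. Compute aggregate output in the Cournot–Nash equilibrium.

327

Each firm earns π_i = (361 - 0.5Q)q_i - 143q_i.
First-order condition (treating rivals' output as given): 218 - q_i - (1/2)·Σ_{j≠i} q_j = 0.
With identical firms every q_j equals q_i, so Σ_{j≠i} q_j = 2q_i and 218 = 2q_i, giving q_i = 109.
Total output Q = 109 + 109 + 109 = 327.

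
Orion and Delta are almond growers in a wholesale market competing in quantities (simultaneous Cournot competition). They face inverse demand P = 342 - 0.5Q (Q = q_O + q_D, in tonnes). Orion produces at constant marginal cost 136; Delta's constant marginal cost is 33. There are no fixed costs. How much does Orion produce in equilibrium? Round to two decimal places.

Orion's profit: π_O = (342 - 0.5Q)q_O - (136q_O). Setting ∂π_O/∂q_O = 0: 206 - q_O - (1/2)(q_D) = 0.
Delta's profit: π_D = (342 - 0.5Q)q_D - (33q_D). Setting ∂π_D/∂q_D = 0: 309 - q_D - (1/2)(q_O) = 0.
Best responses: q_O = (206 - (1/2)q_D), q_D = (309 - (1/2)q_O).
Solving the pair: q_O = 206/3, q_D = 824/3.

68.67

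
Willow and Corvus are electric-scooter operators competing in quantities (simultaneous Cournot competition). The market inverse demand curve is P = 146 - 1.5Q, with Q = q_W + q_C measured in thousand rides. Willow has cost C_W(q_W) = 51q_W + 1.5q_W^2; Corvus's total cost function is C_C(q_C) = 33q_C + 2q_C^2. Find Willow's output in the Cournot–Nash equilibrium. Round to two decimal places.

Willow's profit: π_W = (146 - 1.5Q)q_W - (51q_W + (3/2)q_W²). Setting ∂π_W/∂q_W = 0: 95 - 6q_W - (3/2)(q_C) = 0.
Corvus's profit: π_C = (146 - 1.5Q)q_C - (33q_C + 2q_C²). Setting ∂π_C/∂q_C = 0: 113 - 7q_C - (3/2)(q_W) = 0.
Rearranging gives the reaction functions q_W = (95 - (3/2)q_C)/6 and q_C = (113 - (3/2)q_W)/7.
Substituting one into the other gives q_W = 1982/159 and q_C = 714/53.

12.47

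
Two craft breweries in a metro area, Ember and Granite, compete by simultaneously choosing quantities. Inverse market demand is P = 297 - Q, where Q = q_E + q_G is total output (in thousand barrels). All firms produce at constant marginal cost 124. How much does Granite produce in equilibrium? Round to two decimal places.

57.67

A representative firm's profit is π_i = q_i(297 - Q) - 124q_i.
First-order condition (treating rivals' output as given): 173 - 2q_i - q_j = 0.
With identical firms every q_j equals q_i, so q_j = q_i and 173 = 3q_i, giving q_i = 173/3.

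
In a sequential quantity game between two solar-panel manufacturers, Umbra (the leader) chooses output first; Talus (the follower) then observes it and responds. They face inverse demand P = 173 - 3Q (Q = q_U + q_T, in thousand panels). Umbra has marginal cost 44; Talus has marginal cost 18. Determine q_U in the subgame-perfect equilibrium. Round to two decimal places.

Solve by backward induction. Given q_U, the follower Talus maximises π_T = (173 - 3q_U - 3q_T)q_T - 18q_T.
Setting the follower's marginal profit to zero, 155 - 3q_U - 6q_T = 0, i.e. q_T = (155 - 3q_U)/6.
Umbra substitutes q_T(q_U) into its own profit: π_U = q_U(173 - 3q_U - (155 - 3q_U)/2) - 44q_U = (191/2 - (3/2)q_U)q_U - 44q_U.
Leader FOC: 103/2 - 3q_U = 0, so q_U = 103/6.
Then q_T = (155 - 3·(103/6))/6 = 69/4.

17.17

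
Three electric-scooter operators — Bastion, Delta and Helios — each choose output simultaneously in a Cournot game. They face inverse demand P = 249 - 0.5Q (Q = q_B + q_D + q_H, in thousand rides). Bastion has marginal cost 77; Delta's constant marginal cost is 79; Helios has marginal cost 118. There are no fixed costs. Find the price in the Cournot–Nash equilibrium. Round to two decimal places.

130.75

Bastion's profit: π_B = (249 - 0.5Q)q_B - (77q_B). Setting ∂π_B/∂q_B = 0: 172 - q_B - (1/2)(q_D + q_H) = 0.
Delta's profit: π_D = (249 - 0.5Q)q_D - (79q_D). Setting ∂π_D/∂q_D = 0: 170 - q_D - (1/2)(q_B + q_H) = 0.
Helios's first-order condition: 131 - q_H - (1/2)(q_B + q_D) = 0.
Adding the 3 conditions: 473 − Q − Q = 0, i.e. Q = 473/2.
Back-substituting: q_B = (172 − 473/4)/(1/2) = 215/2, q_D = (170 − 473/4)/(1/2) = 207/2, q_H = (131 − 473/4)/(1/2) = 51/2.
Total output Q = 473/2, so price P = 249 - (1/2)·(473/2) = 523/4.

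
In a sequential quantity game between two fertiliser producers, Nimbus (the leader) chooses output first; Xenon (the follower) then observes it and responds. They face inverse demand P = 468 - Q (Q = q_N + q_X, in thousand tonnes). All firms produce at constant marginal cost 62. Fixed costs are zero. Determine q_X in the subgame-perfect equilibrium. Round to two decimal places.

The follower Xenon best-responds to any q_N: π_X = (468 - Q)q_X - 62q_X.
Setting the follower's marginal profit to zero, 406 - q_N - 2q_X = 0, i.e. q_X = (406 - q_N)/2.
Nimbus substitutes q_X(q_N) into its own profit: π_N = q_N(468 - q_N - (406 - q_N)/2) - 62q_N = (265 - (1/2)q_N)q_N - 62q_N.
Leader FOC: 203 - q_N = 0, so q_N = 203.
Then q_X = (406 - 203)/2 = 203/2.

101.50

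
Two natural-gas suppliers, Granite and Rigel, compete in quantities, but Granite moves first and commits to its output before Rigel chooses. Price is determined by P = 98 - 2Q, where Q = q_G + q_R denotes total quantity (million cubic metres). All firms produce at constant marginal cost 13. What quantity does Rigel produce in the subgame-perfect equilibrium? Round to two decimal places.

10.63

The follower Rigel best-responds to any q_G: π_R = (98 - 2Q)q_R - 13q_R.
∂π_R/∂q_R = 85 - 2q_G - 4q_R = 0 gives the reaction function q_R = (85 - 2q_G)/4.
Granite substitutes q_R(q_G) into its own profit: π_G = q_G(98 - 2q_G - (85 - 2q_G)/2) - 13q_G = (111/2 - q_G)q_G - 13q_G.
Leader FOC: 85/2 - 2q_G = 0, so q_G = 85/4.
Then q_R = (85 - 2·(85/4))/4 = 85/8.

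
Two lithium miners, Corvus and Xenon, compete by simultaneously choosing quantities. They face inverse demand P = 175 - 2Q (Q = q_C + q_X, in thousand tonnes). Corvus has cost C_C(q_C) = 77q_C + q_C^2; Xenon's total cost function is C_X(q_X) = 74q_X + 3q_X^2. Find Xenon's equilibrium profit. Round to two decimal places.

Corvus's profit: π_C = (175 - 2Q)q_C - (77q_C + q_C²). Setting ∂π_C/∂q_C = 0: 98 - 6q_C - 2(q_X) = 0.
Xenon's profit: π_X = (175 - 2Q)q_X - (74q_X + 3q_X²). Setting ∂π_X/∂q_X = 0: 101 - 10q_X - 2(q_C) = 0.
So q_C = (98 - 2q_X)/6 and q_X = (101 - 2q_C)/10.
Solving the pair: q_C = 389/28, q_X = 205/28.
Price P = 175 - 2·(297/14) = 928/7.
Xenon's profit: (928/7)·(205/28) - 74·(205/28) - 3(205/28)² = 268.0166.

268.02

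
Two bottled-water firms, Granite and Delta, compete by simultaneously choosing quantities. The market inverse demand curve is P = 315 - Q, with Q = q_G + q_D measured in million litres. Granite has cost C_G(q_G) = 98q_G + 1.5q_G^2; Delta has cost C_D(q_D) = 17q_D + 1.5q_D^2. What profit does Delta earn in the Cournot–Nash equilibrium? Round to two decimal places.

Granite's profit: π_G = (315 - Q)q_G - (98q_G + (3/2)q_G²). Setting ∂π_G/∂q_G = 0: 217 - 5q_G - (q_D) = 0.
Delta's first-order condition: 298 - 5q_D - (q_G) = 0.
Rearranging gives the reaction functions q_G = (217 - q_D)/5 and q_D = (298 - q_G)/5.
Substituting one into the other gives q_G = 787/24 and q_D = 1273/24.
Price P = 315 - 515/6 = 1375/6.
Delta's profit: (1375/6)·(1273/24) - 17·(1273/24) - (3/2)(1273/24)² = 7033.5460.

7033.55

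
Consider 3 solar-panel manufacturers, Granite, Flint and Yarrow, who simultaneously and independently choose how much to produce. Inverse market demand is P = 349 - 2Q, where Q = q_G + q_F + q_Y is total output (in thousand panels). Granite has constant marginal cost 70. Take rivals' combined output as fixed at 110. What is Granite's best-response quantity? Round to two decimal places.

With rivals' combined output fixed at 110, Granite's profit is π_G = (349 - 2·110 - 2q_G)q_G - (70q_G) = (129 - 2q_G)q_G - (70q_G).
∂π_G/∂q_G = 59 - 4q_G = 0, so q_G = 59/4.

14.75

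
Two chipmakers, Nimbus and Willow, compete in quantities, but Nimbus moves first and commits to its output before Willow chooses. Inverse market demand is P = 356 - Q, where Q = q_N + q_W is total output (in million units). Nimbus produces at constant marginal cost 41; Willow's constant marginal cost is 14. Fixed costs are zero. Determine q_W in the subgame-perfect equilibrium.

The follower Willow best-responds to any q_N: π_W = (356 - Q)q_W - 14q_W.
Setting the follower's marginal profit to zero, 342 - q_N - 2q_W = 0, i.e. q_W = (342 - q_N)/2.
The leader anticipates this reaction. Substituting into P = 356 - Q gives P = 185 - (1/2)q_N, so π_N = (185 - (1/2)q_N)q_N - 41q_N.
The leader's first-order condition 144 - q_N = 0 yields q_N = 144.
Then q_W = (342 - 144)/2 = 99.

99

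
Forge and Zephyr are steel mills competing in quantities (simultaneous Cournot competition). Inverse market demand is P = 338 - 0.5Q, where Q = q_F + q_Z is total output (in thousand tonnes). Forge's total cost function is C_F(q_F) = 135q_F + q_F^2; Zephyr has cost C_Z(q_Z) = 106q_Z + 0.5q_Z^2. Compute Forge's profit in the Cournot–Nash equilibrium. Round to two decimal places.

3815.50

Forge's profit: π_F = (338 - 0.5Q)q_F - (135q_F + q_F²). Setting ∂π_F/∂q_F = 0: 203 - 3q_F - (1/2)(q_Z) = 0.
Zephyr's first-order condition: 232 - 2q_Z - (1/2)(q_F) = 0.
Rearranging gives the reaction functions q_F = (203 - (1/2)q_Z)/3 and q_Z = (232 - (1/2)q_F)/2.
Substituting one into the other gives q_F = 1160/23 and q_Z = 103.3913.
Price P = 338 - (1/2)·153.8261 = 261.0870.
Forge's profit: 261.0870·(1160/23) - 135·(1160/23) - (1160/23)² = 3815.5009.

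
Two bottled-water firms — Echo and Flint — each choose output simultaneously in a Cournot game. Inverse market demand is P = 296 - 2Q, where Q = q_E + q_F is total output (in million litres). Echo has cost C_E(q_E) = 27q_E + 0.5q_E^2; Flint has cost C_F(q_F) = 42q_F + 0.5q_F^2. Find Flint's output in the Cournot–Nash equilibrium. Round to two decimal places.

Echo's profit: π_E = (296 - 2Q)q_E - (27q_E + (1/2)q_E²). Setting ∂π_E/∂q_E = 0: 269 - 5q_E - 2(q_F) = 0.
Flint's first-order condition: 254 - 5q_F - 2(q_E) = 0.
Best responses: q_E = (269 - 2q_F)/5, q_F = (254 - 2q_E)/5.
Substituting one into the other gives q_E = 279/7 and q_F = 244/7.

34.86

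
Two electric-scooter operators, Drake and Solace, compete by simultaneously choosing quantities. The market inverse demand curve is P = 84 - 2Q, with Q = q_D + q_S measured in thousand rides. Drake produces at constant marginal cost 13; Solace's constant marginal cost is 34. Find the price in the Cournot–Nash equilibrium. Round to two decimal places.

Drake's profit: π_D = (84 - 2Q)q_D - (13q_D). Setting ∂π_D/∂q_D = 0: 71 - 4q_D - 2(q_S) = 0.
Solace's first-order condition: 50 - 4q_S - 2(q_D) = 0.
So q_D = (71 - 2q_S)/4 and q_S = (50 - 2q_D)/4.
Solving the pair: q_D = 46/3, q_S = 29/6.
Total output Q = 121/6, so price P = 84 - 2·(121/6) = 131/3.

43.67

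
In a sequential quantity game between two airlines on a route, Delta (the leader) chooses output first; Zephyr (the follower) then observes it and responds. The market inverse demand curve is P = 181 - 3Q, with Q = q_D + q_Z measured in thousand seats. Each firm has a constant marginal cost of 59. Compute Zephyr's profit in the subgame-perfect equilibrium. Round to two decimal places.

Solve by backward induction. Given q_D, the follower Zephyr maximises π_Z = (181 - 3q_D - 3q_Z)q_Z - 59q_Z.
Setting the follower's marginal profit to zero, 122 - 3q_D - 6q_Z = 0, i.e. q_Z = (122 - 3q_D)/6.
Delta substitutes q_Z(q_D) into its own profit: π_D = q_D(181 - 3q_D - (122 - 3q_D)/2) - 59q_D = (120 - (3/2)q_D)q_D - 59q_D.
Maximising: ∂π_D/∂q_D = 61 - 3q_D = 0, giving q_D = 61/3.
Then q_Z = (122 - 3·(61/3))/6 = 61/6.
Price P = 181 - 3·(61/2) = 179/2.
Zephyr's profit: (179/2 - 59)·(61/6) = 310.0833.

310.08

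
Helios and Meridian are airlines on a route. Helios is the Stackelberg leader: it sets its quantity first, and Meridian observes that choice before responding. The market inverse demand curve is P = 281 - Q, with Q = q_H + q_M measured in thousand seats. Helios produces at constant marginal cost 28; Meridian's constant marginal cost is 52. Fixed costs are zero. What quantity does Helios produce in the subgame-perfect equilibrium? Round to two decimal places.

138.50

Solve by backward induction. Given q_H, the follower Meridian maximises π_M = (281 - q_H - q_M)q_M - 52q_M.
Follower FOC: 229 - q_H - 2q_M = 0, so q_M(q_H) = (229 - q_H)/2.
The leader anticipates this reaction. Substituting into P = 281 - Q gives P = 333/2 - (1/2)q_H, so π_H = (333/2 - (1/2)q_H)q_H - 28q_H.
Leader FOC: 277/2 - q_H = 0, so q_H = 277/2.
Then q_M = (229 - 277/2)/2 = 181/4.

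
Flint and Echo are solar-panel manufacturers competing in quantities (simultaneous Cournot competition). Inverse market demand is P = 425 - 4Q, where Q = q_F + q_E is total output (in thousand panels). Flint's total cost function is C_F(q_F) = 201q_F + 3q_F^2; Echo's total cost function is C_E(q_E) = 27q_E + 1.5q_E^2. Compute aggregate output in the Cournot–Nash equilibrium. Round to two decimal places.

Flint's profit: π_F = (425 - 4Q)q_F - (201q_F + 3q_F²). Setting ∂π_F/∂q_F = 0: 224 - 14q_F - 4(q_E) = 0.
Echo's first-order condition: 398 - 11q_E - 4(q_F) = 0.
So q_F = (224 - 4q_E)/14 and q_E = (398 - 4q_F)/11.
Substituting one into the other gives q_F = 436/69 and q_E = 33.8841.
Total output Q = 436/69 + 33.8841 = 40.2029.

40.20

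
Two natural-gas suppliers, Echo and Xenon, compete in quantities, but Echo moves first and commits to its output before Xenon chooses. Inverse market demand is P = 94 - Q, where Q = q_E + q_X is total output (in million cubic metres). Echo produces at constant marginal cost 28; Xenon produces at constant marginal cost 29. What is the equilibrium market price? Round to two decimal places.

Solve by backward induction. Given q_E, the follower Xenon maximises π_X = (94 - q_E - q_X)q_X - 29q_X.
Follower FOC: 65 - q_E - 2q_X = 0, so q_X(q_E) = (65 - q_E)/2.
Echo substitutes q_X(q_E) into its own profit: π_E = q_E(94 - q_E - (65 - q_E)/2) - 28q_E = (123/2 - (1/2)q_E)q_E - 28q_E.
The leader's first-order condition 67/2 - q_E = 0 yields q_E = 67/2.
Then q_X = (65 - 67/2)/2 = 63/4.
Total output Q = 197/4, so price P = 94 - 197/4 = 179/4.

44.75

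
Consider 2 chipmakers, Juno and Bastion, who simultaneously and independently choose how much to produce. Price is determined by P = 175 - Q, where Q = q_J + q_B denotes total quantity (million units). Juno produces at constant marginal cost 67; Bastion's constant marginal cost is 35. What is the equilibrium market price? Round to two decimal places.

Juno's profit: π_J = (175 - Q)q_J - (67q_J). Setting ∂π_J/∂q_J = 0: 108 - 2q_J - (q_B) = 0.
Bastion's profit: π_B = (175 - Q)q_B - (35q_B). Setting ∂π_B/∂q_B = 0: 140 - 2q_B - (q_J) = 0.
Best responses: q_J = (108 - q_B)/2, q_B = (140 - q_J)/2.
Solving the pair: q_J = 76/3, q_B = 172/3.
Total output Q = 248/3, so price P = 175 - 248/3 = 277/3.

92.33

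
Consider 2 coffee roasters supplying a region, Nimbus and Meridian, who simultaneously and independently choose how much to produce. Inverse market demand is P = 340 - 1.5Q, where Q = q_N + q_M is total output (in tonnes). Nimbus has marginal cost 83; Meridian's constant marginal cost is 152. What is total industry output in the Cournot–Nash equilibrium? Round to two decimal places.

98.89

Nimbus's profit: π_N = (340 - 1.5Q)q_N - (83q_N). Setting ∂π_N/∂q_N = 0: 257 - 3q_N - (3/2)(q_M) = 0.
Meridian's first-order condition: 188 - 3q_M - (3/2)(q_N) = 0.
Best responses: q_N = (257 - (3/2)q_M)/3, q_M = (188 - (3/2)q_N)/3.
Substituting one into the other gives q_N = 652/9 and q_M = 238/9.
Total output Q = 652/9 + 238/9 = 890/9.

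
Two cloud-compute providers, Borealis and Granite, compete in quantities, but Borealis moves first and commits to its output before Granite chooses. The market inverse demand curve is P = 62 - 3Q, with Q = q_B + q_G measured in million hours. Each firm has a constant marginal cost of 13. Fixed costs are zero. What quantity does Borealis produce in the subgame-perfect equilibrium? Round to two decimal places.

8.17

Solve by backward induction. Given q_B, the follower Granite maximises π_G = (62 - 3q_B - 3q_G)q_G - 13q_G.
Follower FOC: 49 - 3q_B - 6q_G = 0, so q_G(q_B) = (49 - 3q_B)/6.
The leader anticipates this reaction. Substituting into P = 62 - 3Q gives P = 75/2 - (3/2)q_B, so π_B = (75/2 - (3/2)q_B)q_B - 13q_B.
Leader FOC: 49/2 - 3q_B = 0, so q_B = 49/6.
Then q_G = (49 - 3·(49/6))/6 = 49/12.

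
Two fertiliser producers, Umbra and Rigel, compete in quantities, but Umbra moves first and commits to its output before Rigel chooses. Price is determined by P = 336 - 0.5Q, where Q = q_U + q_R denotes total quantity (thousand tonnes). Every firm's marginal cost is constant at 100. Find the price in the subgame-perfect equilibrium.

159

The follower Rigel best-responds to any q_U: π_R = (336 - 0.5Q)q_R - 100q_R.
Follower FOC: 236 - (1/2)q_U - q_R = 0, so q_R(q_U) = (236 - (1/2)q_U).
Umbra substitutes q_R(q_U) into its own profit: π_U = q_U(336 - (1/2)q_U - (236 - (1/2)q_U)/2) - 100q_U = (218 - (1/4)q_U)q_U - 100q_U.
Maximising: ∂π_U/∂q_U = 118 - (1/2)q_U = 0, giving q_U = 236.
Then q_R = (236 - (1/2)·236) = 118.
Total output Q = 354, so price P = 336 - (1/2)·354 = 159.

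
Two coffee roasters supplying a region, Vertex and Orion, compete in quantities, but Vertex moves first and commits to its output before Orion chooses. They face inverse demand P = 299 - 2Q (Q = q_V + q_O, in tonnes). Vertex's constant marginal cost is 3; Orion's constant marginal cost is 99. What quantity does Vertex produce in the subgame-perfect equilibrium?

98

The follower Orion best-responds to any q_V: π_O = (299 - 2Q)q_O - 99q_O.
Follower FOC: 200 - 2q_V - 4q_O = 0, so q_O(q_V) = (200 - 2q_V)/4.
The leader anticipates this reaction. Substituting into P = 299 - 2Q gives P = 199 - q_V, so π_V = (199 - q_V)q_V - 3q_V.
The leader's first-order condition 196 - 2q_V = 0 yields q_V = 98.
Then q_O = (200 - 2·98)/4 = 1.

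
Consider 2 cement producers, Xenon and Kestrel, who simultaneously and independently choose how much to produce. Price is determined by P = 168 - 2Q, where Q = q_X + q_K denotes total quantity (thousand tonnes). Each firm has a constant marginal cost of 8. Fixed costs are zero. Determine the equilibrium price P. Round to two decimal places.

A representative firm's profit is π_i = q_i(168 - 2Q) - 8q_i.
Setting ∂π_i/∂q_i = 0 with rivals' quantities fixed: 160 - 4q_i - 2q_j = 0.
With identical firms every q_j equals q_i, so q_j = q_i and 160 = 6q_i, giving q_i = 80/3.
Total output Q = 160/3, so price P = 168 - 2·(160/3) = 184/3.

61.33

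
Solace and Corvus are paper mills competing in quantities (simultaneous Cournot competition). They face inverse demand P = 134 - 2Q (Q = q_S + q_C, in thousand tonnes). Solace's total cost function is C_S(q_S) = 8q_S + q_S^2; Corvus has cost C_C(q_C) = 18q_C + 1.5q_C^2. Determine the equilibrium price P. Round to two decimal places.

Solace's profit: π_S = (134 - 2Q)q_S - (8q_S + q_S²). Setting ∂π_S/∂q_S = 0: 126 - 6q_S - 2(q_C) = 0.
Corvus's profit: π_C = (134 - 2Q)q_C - (18q_C + (3/2)q_C²). Setting ∂π_C/∂q_C = 0: 116 - 7q_C - 2(q_S) = 0.
Rearranging gives the reaction functions q_S = (126 - 2q_C)/6 and q_C = (116 - 2q_S)/7.
Substituting one into the other gives q_S = 325/19 and q_C = 222/19.
Total output Q = 547/19, so price P = 134 - 2·(547/19) = 1452/19.

76.42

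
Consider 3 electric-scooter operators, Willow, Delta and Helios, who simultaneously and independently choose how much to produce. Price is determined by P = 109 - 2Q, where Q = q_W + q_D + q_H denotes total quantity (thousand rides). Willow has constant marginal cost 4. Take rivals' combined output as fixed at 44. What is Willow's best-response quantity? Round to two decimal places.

With rivals' combined output fixed at 44, Willow's profit is π_W = (109 - 2·44 - 2q_W)q_W - (4q_W) = (21 - 2q_W)q_W - (4q_W).
∂π_W/∂q_W = 17 - 4q_W = 0, so q_W = 17/4.

4.25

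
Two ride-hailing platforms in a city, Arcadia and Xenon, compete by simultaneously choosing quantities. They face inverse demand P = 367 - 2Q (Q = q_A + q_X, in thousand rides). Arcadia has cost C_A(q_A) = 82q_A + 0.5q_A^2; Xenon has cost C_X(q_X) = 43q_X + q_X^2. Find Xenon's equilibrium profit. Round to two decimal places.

Arcadia's profit: π_A = (367 - 2Q)q_A - (82q_A + (1/2)q_A²). Setting ∂π_A/∂q_A = 0: 285 - 5q_A - 2(q_X) = 0.
Xenon's profit: π_X = (367 - 2Q)q_X - (43q_X + q_X²). Setting ∂π_X/∂q_X = 0: 324 - 6q_X - 2(q_A) = 0.
Best responses: q_A = (285 - 2q_X)/5, q_X = (324 - 2q_A)/6.
Solving the pair: q_A = 531/13, q_X = 525/13.
Price P = 367 - 2·(1056/13) = 204.5385.
Xenon's profit: 204.5385·(525/13) - 43·(525/13) - (525/13)² = 4892.7515.

4892.75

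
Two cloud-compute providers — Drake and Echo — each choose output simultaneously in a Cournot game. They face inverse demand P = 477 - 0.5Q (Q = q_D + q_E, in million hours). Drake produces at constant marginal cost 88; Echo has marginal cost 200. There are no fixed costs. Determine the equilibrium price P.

Drake's profit: π_D = (477 - 0.5Q)q_D - (88q_D). Setting ∂π_D/∂q_D = 0: 389 - q_D - (1/2)(q_E) = 0.
Echo's first-order condition: 277 - q_E - (1/2)(q_D) = 0.
So q_D = (389 - (1/2)q_E) and q_E = (277 - (1/2)q_D).
Substituting one into the other gives q_D = 334 and q_E = 110.
Total output Q = 444, so price P = 477 - (1/2)·444 = 255.

255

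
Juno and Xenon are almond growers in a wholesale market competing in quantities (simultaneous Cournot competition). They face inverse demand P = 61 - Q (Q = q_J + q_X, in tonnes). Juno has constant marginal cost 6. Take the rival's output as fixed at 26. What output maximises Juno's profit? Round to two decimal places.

With the rival's output fixed at 26, Juno's profit is π_J = (61 - 26 - q_J)q_J - (6q_J) = (35 - q_J)q_J - (6q_J).
∂π_J/∂q_J = 29 - 2q_J = 0, so q_J = 29/2.

14.50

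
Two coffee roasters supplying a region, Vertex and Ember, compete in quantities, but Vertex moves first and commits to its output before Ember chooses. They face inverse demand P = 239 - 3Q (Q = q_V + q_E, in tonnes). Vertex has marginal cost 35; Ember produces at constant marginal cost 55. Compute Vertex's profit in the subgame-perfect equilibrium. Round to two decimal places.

Solve by backward induction. Given q_V, the follower Ember maximises π_E = (239 - 3q_V - 3q_E)q_E - 55q_E.
Setting the follower's marginal profit to zero, 184 - 3q_V - 6q_E = 0, i.e. q_E = (184 - 3q_V)/6.
Vertex substitutes q_E(q_V) into its own profit: π_V = q_V(239 - 3q_V - (184 - 3q_V)/2) - 35q_V = (147 - (3/2)q_V)q_V - 35q_V.
The leader's first-order condition 112 - 3q_V = 0 yields q_V = 112/3.
Then q_E = (184 - 3·(112/3))/6 = 12.
Price P = 239 - 3·(148/3) = 91.
Vertex's profit: (91 - 35)·(112/3) = 2090.6667.

2090.67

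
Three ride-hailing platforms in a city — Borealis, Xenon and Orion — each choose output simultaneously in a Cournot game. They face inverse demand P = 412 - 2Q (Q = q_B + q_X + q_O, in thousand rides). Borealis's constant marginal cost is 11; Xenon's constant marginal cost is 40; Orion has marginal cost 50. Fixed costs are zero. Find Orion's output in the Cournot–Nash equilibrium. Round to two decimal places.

Borealis's profit: π_B = (412 - 2Q)q_B - (11q_B). Setting ∂π_B/∂q_B = 0: 401 - 4q_B - 2(q_X + q_O) = 0.
Xenon's profit: π_X = (412 - 2Q)q_X - (40q_X). Setting ∂π_X/∂q_X = 0: 372 - 4q_X - 2(q_B + q_O) = 0.
Orion's profit: π_O = (412 - 2Q)q_O - (50q_O). Setting ∂π_O/∂q_O = 0: 362 - 4q_O - 2(q_B + q_X) = 0.
Adding the 3 conditions: 1135 − 4Q − 4Q = 0, i.e. Q = 1135/8.
Back-substituting: q_B = (401 − 1135/4)/2 = 469/8, q_X = (372 − 1135/4)/2 = 353/8, q_O = (362 − 1135/4)/2 = 313/8.

39.13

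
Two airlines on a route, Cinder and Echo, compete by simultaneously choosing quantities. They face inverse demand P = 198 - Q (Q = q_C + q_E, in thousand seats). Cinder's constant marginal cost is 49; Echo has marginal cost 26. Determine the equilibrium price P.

91

Cinder's profit: π_C = (198 - Q)q_C - (49q_C). Setting ∂π_C/∂q_C = 0: 149 - 2q_C - (q_E) = 0.
Echo's profit: π_E = (198 - Q)q_E - (26q_E). Setting ∂π_E/∂q_E = 0: 172 - 2q_E - (q_C) = 0.
Best responses: q_C = (149 - q_E)/2, q_E = (172 - q_C)/2.
Substituting one into the other gives q_C = 42 and q_E = 65.
Total output Q = 107, so price P = 198 - 107 = 91.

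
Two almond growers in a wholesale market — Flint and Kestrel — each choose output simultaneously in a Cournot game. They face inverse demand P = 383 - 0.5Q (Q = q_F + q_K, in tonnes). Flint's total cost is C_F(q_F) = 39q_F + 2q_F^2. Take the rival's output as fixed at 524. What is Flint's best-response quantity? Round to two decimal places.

16.40

With the rival's output fixed at 524, Flint's profit is π_F = (383 - (1/2)·524 - (1/2)q_F)q_F - (39q_F + 2q_F²) = (121 - (1/2)q_F)q_F - (39q_F + 2q_F²).
∂π_F/∂q_F = 82 - 5q_F = 0, so q_F = 82/5.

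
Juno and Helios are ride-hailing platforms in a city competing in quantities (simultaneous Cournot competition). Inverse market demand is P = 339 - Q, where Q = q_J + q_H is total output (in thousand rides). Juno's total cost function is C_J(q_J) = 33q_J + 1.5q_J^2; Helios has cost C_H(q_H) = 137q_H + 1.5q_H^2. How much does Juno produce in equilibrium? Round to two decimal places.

55.33

Juno's profit: π_J = (339 - Q)q_J - (33q_J + (3/2)q_J²). Setting ∂π_J/∂q_J = 0: 306 - 5q_J - (q_H) = 0.
Helios's first-order condition: 202 - 5q_H - (q_J) = 0.
Best responses: q_J = (306 - q_H)/5, q_H = (202 - q_J)/5.
Substituting one into the other gives q_J = 166/3 and q_H = 88/3.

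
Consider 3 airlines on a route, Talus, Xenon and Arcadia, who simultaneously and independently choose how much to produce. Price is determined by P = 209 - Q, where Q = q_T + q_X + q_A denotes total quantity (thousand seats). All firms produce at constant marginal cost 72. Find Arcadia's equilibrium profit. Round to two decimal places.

1173.06

Each firm earns π_i = (209 - Q)q_i - 72q_i.
Setting ∂π_i/∂q_i = 0 with rivals' quantities fixed: 137 - 2q_i - Σ_{j≠i} q_j = 0.
With identical firms every q_j equals q_i, so Σ_{j≠i} q_j = 2q_i and 137 = 4q_i, giving q_i = 137/4.
Price P = 209 - 411/4 = 425/4.
Arcadia's profit: (425/4 - 72)·(137/4) = 1173.0625.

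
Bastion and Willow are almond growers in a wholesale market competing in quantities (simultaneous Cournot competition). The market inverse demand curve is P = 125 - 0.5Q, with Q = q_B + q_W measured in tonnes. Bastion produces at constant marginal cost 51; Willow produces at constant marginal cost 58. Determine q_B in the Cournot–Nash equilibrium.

Bastion's profit: π_B = (125 - 0.5Q)q_B - (51q_B). Setting ∂π_B/∂q_B = 0: 74 - q_B - (1/2)(q_W) = 0.
Willow's first-order condition: 67 - q_W - (1/2)(q_B) = 0.
Rearranging gives the reaction functions q_B = (74 - (1/2)q_W) and q_W = (67 - (1/2)q_B).
Substituting one into the other gives q_B = 54 and q_W = 40.

54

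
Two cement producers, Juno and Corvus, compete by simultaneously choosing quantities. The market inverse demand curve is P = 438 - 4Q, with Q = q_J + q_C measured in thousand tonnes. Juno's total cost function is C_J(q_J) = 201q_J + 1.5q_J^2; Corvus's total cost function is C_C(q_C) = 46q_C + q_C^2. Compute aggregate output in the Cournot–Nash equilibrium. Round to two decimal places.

44.32

Juno's profit: π_J = (438 - 4Q)q_J - (201q_J + (3/2)q_J²). Setting ∂π_J/∂q_J = 0: 237 - 11q_J - 4(q_C) = 0.
Corvus's first-order condition: 392 - 10q_C - 4(q_J) = 0.
Rearranging gives the reaction functions q_J = (237 - 4q_C)/11 and q_C = (392 - 4q_J)/10.
Solving the pair: q_J = 401/47, q_C = 1682/47.
Total output Q = 401/47 + 1682/47 = 44.3191.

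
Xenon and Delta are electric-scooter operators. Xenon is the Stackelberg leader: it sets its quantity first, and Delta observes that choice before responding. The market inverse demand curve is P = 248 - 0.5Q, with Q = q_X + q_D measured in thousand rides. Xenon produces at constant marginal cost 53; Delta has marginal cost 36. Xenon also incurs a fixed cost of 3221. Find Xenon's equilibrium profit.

Solve by backward induction. Given q_X, the follower Delta maximises π_D = (248 - (1/2)q_X - (1/2)q_D)q_D - 36q_D.
Follower FOC: 212 - (1/2)q_X - q_D = 0, so q_D(q_X) = (212 - (1/2)q_X).
The leader anticipates this reaction. Substituting into P = 248 - 0.5Q gives P = 142 - (1/4)q_X, so π_X = (142 - (1/4)q_X)q_X - 53q_X.
Maximising: ∂π_X/∂q_X = 89 - (1/2)q_X = 0, giving q_X = 178.
Then q_D = (212 - (1/2)·178) = 123.
Price P = 248 - (1/2)·301 = 195/2.
Xenon's profit: (195/2 - 53)·178 - 3221 = 4700.

4700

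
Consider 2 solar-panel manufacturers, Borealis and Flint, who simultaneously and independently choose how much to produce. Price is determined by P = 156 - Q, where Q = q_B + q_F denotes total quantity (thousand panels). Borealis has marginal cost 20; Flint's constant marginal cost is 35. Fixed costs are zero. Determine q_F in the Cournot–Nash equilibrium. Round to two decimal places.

35.33

Borealis's profit: π_B = (156 - Q)q_B - (20q_B). Setting ∂π_B/∂q_B = 0: 136 - 2q_B - (q_F) = 0.
Flint's profit: π_F = (156 - Q)q_F - (35q_F). Setting ∂π_F/∂q_F = 0: 121 - 2q_F - (q_B) = 0.
Rearranging gives the reaction functions q_B = (136 - q_F)/2 and q_F = (121 - q_B)/2.
Substituting one into the other gives q_B = 151/3 and q_F = 106/3.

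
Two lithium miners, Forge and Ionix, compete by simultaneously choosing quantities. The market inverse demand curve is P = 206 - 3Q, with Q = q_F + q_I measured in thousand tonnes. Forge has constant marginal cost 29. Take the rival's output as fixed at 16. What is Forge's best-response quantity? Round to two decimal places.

21.50

With the rival's output fixed at 16, Forge's profit is π_F = (206 - 3·16 - 3q_F)q_F - (29q_F) = (158 - 3q_F)q_F - (29q_F).
∂π_F/∂q_F = 129 - 6q_F = 0, so q_F = 43/2.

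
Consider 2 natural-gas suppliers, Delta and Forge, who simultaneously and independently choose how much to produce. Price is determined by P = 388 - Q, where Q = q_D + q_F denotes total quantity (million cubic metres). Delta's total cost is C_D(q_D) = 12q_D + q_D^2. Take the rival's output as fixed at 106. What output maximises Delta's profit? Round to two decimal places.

With the rival's output fixed at 106, Delta's profit is π_D = (388 - 106 - q_D)q_D - (12q_D + q_D²) = (282 - q_D)q_D - (12q_D + q_D²).
∂π_D/∂q_D = 270 - 4q_D = 0, so q_D = 135/2.

67.50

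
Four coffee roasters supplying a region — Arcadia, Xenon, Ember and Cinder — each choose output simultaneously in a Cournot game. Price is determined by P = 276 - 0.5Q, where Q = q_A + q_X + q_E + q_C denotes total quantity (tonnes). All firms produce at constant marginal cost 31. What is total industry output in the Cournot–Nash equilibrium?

Each firm earns π_i = (276 - 0.5Q)q_i - 31q_i.
Setting ∂π_i/∂q_i = 0 with rivals' quantities fixed: 245 - q_i - (1/2)·Σ_{j≠i} q_j = 0.
With identical firms every q_j equals q_i, so Σ_{j≠i} q_j = 3q_i and 245 = (5/2)q_i, giving q_i = 98.
Total output Q = 98 + 98 + 98 + 98 = 392.

392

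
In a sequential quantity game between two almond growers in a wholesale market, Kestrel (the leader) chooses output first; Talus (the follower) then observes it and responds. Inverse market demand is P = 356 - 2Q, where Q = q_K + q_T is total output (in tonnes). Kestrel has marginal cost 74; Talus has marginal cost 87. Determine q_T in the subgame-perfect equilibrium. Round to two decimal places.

30.38

Solve by backward induction. Given q_K, the follower Talus maximises π_T = (356 - 2q_K - 2q_T)q_T - 87q_T.
∂π_T/∂q_T = 269 - 2q_K - 4q_T = 0 gives the reaction function q_T = (269 - 2q_K)/4.
Kestrel substitutes q_T(q_K) into its own profit: π_K = q_K(356 - 2q_K - (269 - 2q_K)/2) - 74q_K = (443/2 - q_K)q_K - 74q_K.
Maximising: ∂π_K/∂q_K = 295/2 - 2q_K = 0, giving q_K = 295/4.
Then q_T = (269 - 2·(295/4))/4 = 243/8.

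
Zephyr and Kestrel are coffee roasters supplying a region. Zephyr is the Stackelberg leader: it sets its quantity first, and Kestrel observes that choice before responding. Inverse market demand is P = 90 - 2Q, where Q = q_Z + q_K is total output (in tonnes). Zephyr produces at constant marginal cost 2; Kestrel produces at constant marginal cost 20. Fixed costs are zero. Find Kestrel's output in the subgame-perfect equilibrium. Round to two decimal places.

4.25

The follower Kestrel best-responds to any q_Z: π_K = (90 - 2Q)q_K - 20q_K.
Follower FOC: 70 - 2q_Z - 4q_K = 0, so q_K(q_Z) = (70 - 2q_Z)/4.
Zephyr substitutes q_K(q_Z) into its own profit: π_Z = q_Z(90 - 2q_Z - (70 - 2q_Z)/2) - 2q_Z = (55 - q_Z)q_Z - 2q_Z.
Maximising: ∂π_Z/∂q_Z = 53 - 2q_Z = 0, giving q_Z = 53/2.
Then q_K = (70 - 2·(53/2))/4 = 17/4.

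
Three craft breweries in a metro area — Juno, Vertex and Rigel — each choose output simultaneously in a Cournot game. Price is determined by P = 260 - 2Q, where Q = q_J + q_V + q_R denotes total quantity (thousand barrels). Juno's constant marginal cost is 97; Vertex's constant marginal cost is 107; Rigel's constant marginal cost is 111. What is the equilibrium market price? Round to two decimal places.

143.75

Juno's profit: π_J = (260 - 2Q)q_J - (97q_J). Setting ∂π_J/∂q_J = 0: 163 - 4q_J - 2(q_V + q_R) = 0.
Vertex's first-order condition: 153 - 4q_V - 2(q_J + q_R) = 0.
Rigel's profit: π_R = (260 - 2Q)q_R - (111q_R). Setting ∂π_R/∂q_R = 0: 149 - 4q_R - 2(q_J + q_V) = 0.
Adding the 3 first-order conditions: 465 − 8Q = 0, so Q = 465/8.
Back-substituting: q_J = (163 − 465/4)/2 = 187/8, q_V = (153 − 465/4)/2 = 147/8, q_R = (149 − 465/4)/2 = 131/8.
Total output Q = 465/8, so price P = 260 - 2·(465/8) = 575/4.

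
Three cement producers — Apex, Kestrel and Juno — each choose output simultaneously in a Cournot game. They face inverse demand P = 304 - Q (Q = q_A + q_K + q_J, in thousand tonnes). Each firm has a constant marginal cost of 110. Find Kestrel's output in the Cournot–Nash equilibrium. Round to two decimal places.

A representative firm's profit is π_i = q_i(304 - Q) - 110q_i.
Setting ∂π_i/∂q_i = 0 with rivals' quantities fixed: 194 - 2q_i - Σ_{j≠i} q_j = 0.
By symmetry each firm produces the same amount; substituting Σ_{j≠i} q_j = 2q_i yields q_i = 194/4 = 97/2.

48.50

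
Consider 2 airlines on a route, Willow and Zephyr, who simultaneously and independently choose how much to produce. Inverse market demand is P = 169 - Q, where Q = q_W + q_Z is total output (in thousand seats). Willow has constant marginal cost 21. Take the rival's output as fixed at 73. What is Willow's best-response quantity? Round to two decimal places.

With the rival's output fixed at 73, Willow's profit is π_W = (169 - 73 - q_W)q_W - (21q_W) = (96 - q_W)q_W - (21q_W).
∂π_W/∂q_W = 75 - 2q_W = 0, so q_W = 75/2.

37.50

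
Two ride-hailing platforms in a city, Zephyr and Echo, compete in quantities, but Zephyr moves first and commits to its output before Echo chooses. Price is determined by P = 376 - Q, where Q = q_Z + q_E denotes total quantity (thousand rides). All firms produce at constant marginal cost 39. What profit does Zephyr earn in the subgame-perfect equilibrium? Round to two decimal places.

The follower Echo best-responds to any q_Z: π_E = (376 - Q)q_E - 39q_E.
Follower FOC: 337 - q_Z - 2q_E = 0, so q_E(q_Z) = (337 - q_Z)/2.
Zephyr substitutes q_E(q_Z) into its own profit: π_Z = q_Z(376 - q_Z - (337 - q_Z)/2) - 39q_Z = (415/2 - (1/2)q_Z)q_Z - 39q_Z.
Maximising: ∂π_Z/∂q_Z = 337/2 - q_Z = 0, giving q_Z = 337/2.
Then q_E = (337 - 337/2)/2 = 337/4.
Price P = 376 - 1011/4 = 493/4.
Zephyr's profit: (493/4 - 39)·(337/2) = 14196.1250.

14196.13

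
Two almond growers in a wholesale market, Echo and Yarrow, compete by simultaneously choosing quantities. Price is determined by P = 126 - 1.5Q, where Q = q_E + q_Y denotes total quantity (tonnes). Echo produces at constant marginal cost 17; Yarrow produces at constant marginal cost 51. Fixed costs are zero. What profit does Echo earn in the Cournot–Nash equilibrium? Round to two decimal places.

1514.74

Echo's profit: π_E = (126 - 1.5Q)q_E - (17q_E). Setting ∂π_E/∂q_E = 0: 109 - 3q_E - (3/2)(q_Y) = 0.
Yarrow's first-order condition: 75 - 3q_Y - (3/2)(q_E) = 0.
So q_E = (109 - (3/2)q_Y)/3 and q_Y = (75 - (3/2)q_E)/3.
Substituting one into the other gives q_E = 286/9 and q_Y = 82/9.
Price P = 126 - (3/2)·(368/9) = 194/3.
Echo's profit: (194/3 - 17)·(286/9) = 1514.7407.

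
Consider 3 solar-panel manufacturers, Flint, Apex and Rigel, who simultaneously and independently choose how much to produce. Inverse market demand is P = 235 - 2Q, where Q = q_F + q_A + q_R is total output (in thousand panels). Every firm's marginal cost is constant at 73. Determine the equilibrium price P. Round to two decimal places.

A representative firm's profit is π_i = q_i(235 - 2Q) - 73q_i.
First-order condition (treating rivals' output as given): 162 - 4q_i - 2·Σ_{j≠i} q_j = 0.
By symmetry each firm produces the same amount; substituting Σ_{j≠i} q_j = 2q_i yields q_i = 162/8 = 81/4.
Total output Q = 243/4, so price P = 235 - 2·(243/4) = 227/2.

113.50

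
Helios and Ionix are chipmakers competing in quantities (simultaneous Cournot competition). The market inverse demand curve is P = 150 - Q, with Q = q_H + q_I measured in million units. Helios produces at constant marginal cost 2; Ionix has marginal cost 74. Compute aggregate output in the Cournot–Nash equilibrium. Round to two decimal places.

74.67

Helios's profit: π_H = (150 - Q)q_H - (2q_H). Setting ∂π_H/∂q_H = 0: 148 - 2q_H - (q_I) = 0.
Ionix's profit: π_I = (150 - Q)q_I - (74q_I). Setting ∂π_I/∂q_I = 0: 76 - 2q_I - (q_H) = 0.
Rearranging gives the reaction functions q_H = (148 - q_I)/2 and q_I = (76 - q_H)/2.
Solving the pair: q_H = 220/3, q_I = 4/3.
Total output Q = 220/3 + 4/3 = 224/3.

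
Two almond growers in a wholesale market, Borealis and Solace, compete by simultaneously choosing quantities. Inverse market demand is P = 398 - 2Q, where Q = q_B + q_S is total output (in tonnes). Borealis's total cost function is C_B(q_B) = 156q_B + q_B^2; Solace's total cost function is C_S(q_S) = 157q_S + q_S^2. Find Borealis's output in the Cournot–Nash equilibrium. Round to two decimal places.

30.31

Borealis's profit: π_B = (398 - 2Q)q_B - (156q_B + q_B²). Setting ∂π_B/∂q_B = 0: 242 - 6q_B - 2(q_S) = 0.
Solace's first-order condition: 241 - 6q_S - 2(q_B) = 0.
So q_B = (242 - 2q_S)/6 and q_S = (241 - 2q_B)/6.
Solving the pair: q_B = 485/16, q_S = 481/16.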